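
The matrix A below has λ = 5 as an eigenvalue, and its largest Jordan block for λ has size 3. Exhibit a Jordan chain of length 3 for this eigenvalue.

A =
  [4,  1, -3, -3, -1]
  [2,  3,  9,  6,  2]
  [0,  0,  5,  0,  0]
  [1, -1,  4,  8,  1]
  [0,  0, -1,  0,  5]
A Jordan chain for λ = 5 of length 3:
v_1 = (1, -2, 0, -1, 0)ᵀ
v_2 = (-3, 9, 0, 4, -1)ᵀ
v_3 = (0, 0, 1, 0, 0)ᵀ

Let N = A − (5)·I. We want v_3 with N^3 v_3 = 0 but N^2 v_3 ≠ 0; then v_{j-1} := N · v_j for j = 3, …, 2.

Pick v_3 = (0, 0, 1, 0, 0)ᵀ.
Then v_2 = N · v_3 = (-3, 9, 0, 4, -1)ᵀ.
Then v_1 = N · v_2 = (1, -2, 0, -1, 0)ᵀ.

Sanity check: (A − (5)·I) v_1 = (0, 0, 0, 0, 0)ᵀ = 0. ✓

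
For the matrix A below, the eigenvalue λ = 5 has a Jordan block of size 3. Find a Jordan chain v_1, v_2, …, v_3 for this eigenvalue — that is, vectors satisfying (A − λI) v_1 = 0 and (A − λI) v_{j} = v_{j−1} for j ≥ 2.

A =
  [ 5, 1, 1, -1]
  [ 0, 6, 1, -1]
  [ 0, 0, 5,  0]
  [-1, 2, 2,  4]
A Jordan chain for λ = 5 of length 3:
v_1 = (1, 1, 0, 1)ᵀ
v_2 = (0, 0, 0, -1)ᵀ
v_3 = (1, 0, 0, 0)ᵀ

Let N = A − (5)·I. We want v_3 with N^3 v_3 = 0 but N^2 v_3 ≠ 0; then v_{j-1} := N · v_j for j = 3, …, 2.

Pick v_3 = (1, 0, 0, 0)ᵀ.
Then v_2 = N · v_3 = (0, 0, 0, -1)ᵀ.
Then v_1 = N · v_2 = (1, 1, 0, 1)ᵀ.

Sanity check: (A − (5)·I) v_1 = (0, 0, 0, 0)ᵀ = 0. ✓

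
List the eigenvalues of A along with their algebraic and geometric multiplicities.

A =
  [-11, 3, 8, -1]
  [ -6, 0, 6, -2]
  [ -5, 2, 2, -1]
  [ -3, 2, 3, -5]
λ = -4: alg = 2, geom = 1; λ = -3: alg = 2, geom = 1

Step 1 — factor the characteristic polynomial to read off the algebraic multiplicities:
  χ_A(x) = (x + 3)^2*(x + 4)^2

Step 2 — compute geometric multiplicities via the rank-nullity identity g(λ) = n − rank(A − λI):
  rank(A − (-4)·I) = 3, so dim ker(A − (-4)·I) = n − 3 = 1
  rank(A − (-3)·I) = 3, so dim ker(A − (-3)·I) = n − 3 = 1

Summary:
  λ = -4: algebraic multiplicity = 2, geometric multiplicity = 1
  λ = -3: algebraic multiplicity = 2, geometric multiplicity = 1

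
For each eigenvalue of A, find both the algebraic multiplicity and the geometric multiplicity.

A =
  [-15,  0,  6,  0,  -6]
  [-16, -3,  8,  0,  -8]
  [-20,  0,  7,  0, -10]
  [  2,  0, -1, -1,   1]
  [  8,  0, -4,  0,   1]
λ = -3: alg = 3, geom = 3; λ = -1: alg = 2, geom = 1

Step 1 — factor the characteristic polynomial to read off the algebraic multiplicities:
  χ_A(x) = (x + 1)^2*(x + 3)^3

Step 2 — compute geometric multiplicities via the rank-nullity identity g(λ) = n − rank(A − λI):
  rank(A − (-3)·I) = 2, so dim ker(A − (-3)·I) = n − 2 = 3
  rank(A − (-1)·I) = 4, so dim ker(A − (-1)·I) = n − 4 = 1

Summary:
  λ = -3: algebraic multiplicity = 3, geometric multiplicity = 3
  λ = -1: algebraic multiplicity = 2, geometric multiplicity = 1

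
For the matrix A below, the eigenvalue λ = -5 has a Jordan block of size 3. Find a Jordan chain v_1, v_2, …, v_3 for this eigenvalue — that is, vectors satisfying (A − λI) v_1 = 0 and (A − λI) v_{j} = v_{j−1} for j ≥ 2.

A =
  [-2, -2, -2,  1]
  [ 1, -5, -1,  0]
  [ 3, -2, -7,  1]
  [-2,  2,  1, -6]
A Jordan chain for λ = -5 of length 3:
v_1 = (-1, 0, -1, 1)ᵀ
v_2 = (3, 1, 3, -2)ᵀ
v_3 = (1, 0, 0, 0)ᵀ

Let N = A − (-5)·I. We want v_3 with N^3 v_3 = 0 but N^2 v_3 ≠ 0; then v_{j-1} := N · v_j for j = 3, …, 2.

Pick v_3 = (1, 0, 0, 0)ᵀ.
Then v_2 = N · v_3 = (3, 1, 3, -2)ᵀ.
Then v_1 = N · v_2 = (-1, 0, -1, 1)ᵀ.

Sanity check: (A − (-5)·I) v_1 = (0, 0, 0, 0)ᵀ = 0. ✓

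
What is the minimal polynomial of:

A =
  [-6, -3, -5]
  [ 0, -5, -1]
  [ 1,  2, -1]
x^3 + 12*x^2 + 48*x + 64

The characteristic polynomial is χ_A(x) = (x + 4)^3, so the eigenvalues are known. The minimal polynomial is
  m_A(x) = Π_λ (x − λ)^{k_λ}
where k_λ is the size of the *largest* Jordan block for λ (equivalently, the smallest k with (A − λI)^k v = 0 for every generalised eigenvector v of λ).

  λ = -4: largest Jordan block has size 3, contributing (x + 4)^3

So m_A(x) = (x + 4)^3 = x^3 + 12*x^2 + 48*x + 64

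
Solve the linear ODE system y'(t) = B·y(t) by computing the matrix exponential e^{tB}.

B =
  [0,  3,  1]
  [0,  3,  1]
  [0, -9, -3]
e^{tB} =
  [1, 3*t, t]
  [0, 3*t + 1, t]
  [0, -9*t, 1 - 3*t]

Strategy: write B = P · J · P⁻¹ where J is a Jordan canonical form, so e^{tB} = P · e^{tJ} · P⁻¹, and e^{tJ} can be computed block-by-block.

B has Jordan form
J =
  [0, 1, 0]
  [0, 0, 0]
  [0, 0, 0]
(up to reordering of blocks).

Per-block formulas:
  For a 2×2 Jordan block J_2(0): exp(t · J_2(0)) = e^(0t)·(I + t·N), where N is the 2×2 nilpotent shift.
  For a 1×1 block at λ = 0: exp(t · [0]) = [e^(0t)].

After assembling e^{tJ} and conjugating by P, we get:

e^{tB} =
  [1, 3*t, t]
  [0, 3*t + 1, t]
  [0, -9*t, 1 - 3*t]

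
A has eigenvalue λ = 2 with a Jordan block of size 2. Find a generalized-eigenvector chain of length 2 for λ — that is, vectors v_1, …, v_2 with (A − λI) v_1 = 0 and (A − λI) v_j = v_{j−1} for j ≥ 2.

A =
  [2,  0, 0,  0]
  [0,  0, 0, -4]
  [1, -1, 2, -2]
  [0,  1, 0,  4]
A Jordan chain for λ = 2 of length 2:
v_1 = (0, 0, 1, 0)ᵀ
v_2 = (1, 0, 0, 0)ᵀ

Let N = A − (2)·I. We want v_2 with N^2 v_2 = 0 but N^1 v_2 ≠ 0; then v_{j-1} := N · v_j for j = 2, …, 2.

Pick v_2 = (1, 0, 0, 0)ᵀ.
Then v_1 = N · v_2 = (0, 0, 1, 0)ᵀ.

Sanity check: (A − (2)·I) v_1 = (0, 0, 0, 0)ᵀ = 0. ✓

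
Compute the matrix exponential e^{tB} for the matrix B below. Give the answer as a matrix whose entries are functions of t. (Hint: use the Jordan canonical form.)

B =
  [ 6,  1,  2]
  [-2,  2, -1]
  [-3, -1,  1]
e^{tB} =
  [t^2*exp(3*t)/2 + 3*t*exp(3*t) + exp(3*t), t*exp(3*t), t^2*exp(3*t)/2 + 2*t*exp(3*t)]
  [-t^2*exp(3*t)/2 - 2*t*exp(3*t), -t*exp(3*t) + exp(3*t), -t^2*exp(3*t)/2 - t*exp(3*t)]
  [-t^2*exp(3*t)/2 - 3*t*exp(3*t), -t*exp(3*t), -t^2*exp(3*t)/2 - 2*t*exp(3*t) + exp(3*t)]

Strategy: write B = P · J · P⁻¹ where J is a Jordan canonical form, so e^{tB} = P · e^{tJ} · P⁻¹, and e^{tJ} can be computed block-by-block.

B has Jordan form
J =
  [3, 1, 0]
  [0, 3, 1]
  [0, 0, 3]
(up to reordering of blocks).

Per-block formulas:
  For a 3×3 Jordan block J_3(3): exp(t · J_3(3)) = e^(3t)·(I + t·N + (t^2/2)·N^2), where N is the 3×3 nilpotent shift.

After assembling e^{tJ} and conjugating by P, we get:

e^{tB} =
  [t^2*exp(3*t)/2 + 3*t*exp(3*t) + exp(3*t), t*exp(3*t), t^2*exp(3*t)/2 + 2*t*exp(3*t)]
  [-t^2*exp(3*t)/2 - 2*t*exp(3*t), -t*exp(3*t) + exp(3*t), -t^2*exp(3*t)/2 - t*exp(3*t)]
  [-t^2*exp(3*t)/2 - 3*t*exp(3*t), -t*exp(3*t), -t^2*exp(3*t)/2 - 2*t*exp(3*t) + exp(3*t)]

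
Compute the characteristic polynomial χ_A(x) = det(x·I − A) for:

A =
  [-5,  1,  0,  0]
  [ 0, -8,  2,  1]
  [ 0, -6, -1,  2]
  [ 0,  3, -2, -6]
x^4 + 20*x^3 + 150*x^2 + 500*x + 625

Expanding det(x·I − A) (e.g. by cofactor expansion or by noting that A is similar to its Jordan form J, which has the same characteristic polynomial as A) gives
  χ_A(x) = x^4 + 20*x^3 + 150*x^2 + 500*x + 625
which factors as (x + 5)^4. The eigenvalues (with algebraic multiplicities) are λ = -5 with multiplicity 4.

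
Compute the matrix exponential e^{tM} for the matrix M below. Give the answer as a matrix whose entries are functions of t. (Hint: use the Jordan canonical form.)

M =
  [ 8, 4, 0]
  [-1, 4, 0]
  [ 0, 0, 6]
e^{tM} =
  [2*t*exp(6*t) + exp(6*t), 4*t*exp(6*t), 0]
  [-t*exp(6*t), -2*t*exp(6*t) + exp(6*t), 0]
  [0, 0, exp(6*t)]

Strategy: write M = P · J · P⁻¹ where J is a Jordan canonical form, so e^{tM} = P · e^{tJ} · P⁻¹, and e^{tJ} can be computed block-by-block.

M has Jordan form
J =
  [6, 1, 0]
  [0, 6, 0]
  [0, 0, 6]
(up to reordering of blocks).

Per-block formulas:
  For a 1×1 block at λ = 6: exp(t · [6]) = [e^(6t)].
  For a 2×2 Jordan block J_2(6): exp(t · J_2(6)) = e^(6t)·(I + t·N), where N is the 2×2 nilpotent shift.

After assembling e^{tJ} and conjugating by P, we get:

e^{tM} =
  [2*t*exp(6*t) + exp(6*t), 4*t*exp(6*t), 0]
  [-t*exp(6*t), -2*t*exp(6*t) + exp(6*t), 0]
  [0, 0, exp(6*t)]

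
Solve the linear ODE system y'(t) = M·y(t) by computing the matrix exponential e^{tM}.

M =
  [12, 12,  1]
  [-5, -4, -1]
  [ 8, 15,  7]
e^{tM} =
  [-3*t^2*exp(5*t)/2 + 7*t*exp(5*t) + exp(5*t), -9*t^2*exp(5*t)/2 + 12*t*exp(5*t), -3*t^2*exp(5*t)/2 + t*exp(5*t)]
  [t^2*exp(5*t) - 5*t*exp(5*t), 3*t^2*exp(5*t) - 9*t*exp(5*t) + exp(5*t), t^2*exp(5*t) - t*exp(5*t)]
  [-3*t^2*exp(5*t)/2 + 8*t*exp(5*t), -9*t^2*exp(5*t)/2 + 15*t*exp(5*t), -3*t^2*exp(5*t)/2 + 2*t*exp(5*t) + exp(5*t)]

Strategy: write M = P · J · P⁻¹ where J is a Jordan canonical form, so e^{tM} = P · e^{tJ} · P⁻¹, and e^{tJ} can be computed block-by-block.

M has Jordan form
J =
  [5, 1, 0]
  [0, 5, 1]
  [0, 0, 5]
(up to reordering of blocks).

Per-block formulas:
  For a 3×3 Jordan block J_3(5): exp(t · J_3(5)) = e^(5t)·(I + t·N + (t^2/2)·N^2), where N is the 3×3 nilpotent shift.

After assembling e^{tJ} and conjugating by P, we get:

e^{tM} =
  [-3*t^2*exp(5*t)/2 + 7*t*exp(5*t) + exp(5*t), -9*t^2*exp(5*t)/2 + 12*t*exp(5*t), -3*t^2*exp(5*t)/2 + t*exp(5*t)]
  [t^2*exp(5*t) - 5*t*exp(5*t), 3*t^2*exp(5*t) - 9*t*exp(5*t) + exp(5*t), t^2*exp(5*t) - t*exp(5*t)]
  [-3*t^2*exp(5*t)/2 + 8*t*exp(5*t), -9*t^2*exp(5*t)/2 + 15*t*exp(5*t), -3*t^2*exp(5*t)/2 + 2*t*exp(5*t) + exp(5*t)]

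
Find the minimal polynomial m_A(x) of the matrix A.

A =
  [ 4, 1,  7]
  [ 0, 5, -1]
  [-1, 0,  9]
x^3 - 18*x^2 + 108*x - 216

The characteristic polynomial is χ_A(x) = (x - 6)^3, so the eigenvalues are known. The minimal polynomial is
  m_A(x) = Π_λ (x − λ)^{k_λ}
where k_λ is the size of the *largest* Jordan block for λ (equivalently, the smallest k with (A − λI)^k v = 0 for every generalised eigenvector v of λ).

  λ = 6: largest Jordan block has size 3, contributing (x − 6)^3

So m_A(x) = (x - 6)^3 = x^3 - 18*x^2 + 108*x - 216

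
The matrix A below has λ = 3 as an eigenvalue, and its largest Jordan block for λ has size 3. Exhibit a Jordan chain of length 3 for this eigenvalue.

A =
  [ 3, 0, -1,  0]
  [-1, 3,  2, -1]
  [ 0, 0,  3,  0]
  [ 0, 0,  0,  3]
A Jordan chain for λ = 3 of length 3:
v_1 = (0, 1, 0, 0)ᵀ
v_2 = (-1, 2, 0, 0)ᵀ
v_3 = (0, 0, 1, 0)ᵀ

Let N = A − (3)·I. We want v_3 with N^3 v_3 = 0 but N^2 v_3 ≠ 0; then v_{j-1} := N · v_j for j = 3, …, 2.

Pick v_3 = (0, 0, 1, 0)ᵀ.
Then v_2 = N · v_3 = (-1, 2, 0, 0)ᵀ.
Then v_1 = N · v_2 = (0, 1, 0, 0)ᵀ.

Sanity check: (A − (3)·I) v_1 = (0, 0, 0, 0)ᵀ = 0. ✓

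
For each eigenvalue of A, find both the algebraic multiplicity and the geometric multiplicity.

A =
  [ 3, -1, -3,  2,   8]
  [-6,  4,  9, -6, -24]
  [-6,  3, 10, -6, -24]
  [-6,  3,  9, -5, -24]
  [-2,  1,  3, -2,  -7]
λ = 1: alg = 5, geom = 4

Step 1 — factor the characteristic polynomial to read off the algebraic multiplicities:
  χ_A(x) = (x - 1)^5

Step 2 — compute geometric multiplicities via the rank-nullity identity g(λ) = n − rank(A − λI):
  rank(A − (1)·I) = 1, so dim ker(A − (1)·I) = n − 1 = 4

Summary:
  λ = 1: algebraic multiplicity = 5, geometric multiplicity = 4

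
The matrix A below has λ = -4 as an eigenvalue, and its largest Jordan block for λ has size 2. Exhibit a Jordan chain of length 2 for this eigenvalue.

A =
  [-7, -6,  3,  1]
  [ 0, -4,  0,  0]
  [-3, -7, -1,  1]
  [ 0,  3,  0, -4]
A Jordan chain for λ = -4 of length 2:
v_1 = (-3, 0, -3, 0)ᵀ
v_2 = (1, 0, 0, 0)ᵀ

Let N = A − (-4)·I. We want v_2 with N^2 v_2 = 0 but N^1 v_2 ≠ 0; then v_{j-1} := N · v_j for j = 2, …, 2.

Pick v_2 = (1, 0, 0, 0)ᵀ.
Then v_1 = N · v_2 = (-3, 0, -3, 0)ᵀ.

Sanity check: (A − (-4)·I) v_1 = (0, 0, 0, 0)ᵀ = 0. ✓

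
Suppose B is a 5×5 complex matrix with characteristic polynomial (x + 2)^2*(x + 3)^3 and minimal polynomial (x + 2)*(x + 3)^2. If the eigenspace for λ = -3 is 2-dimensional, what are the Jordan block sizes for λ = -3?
Block sizes for λ = -3: [2, 1]

Step 1 — from the characteristic polynomial, algebraic multiplicity of λ = -3 is 3. From dim ker(B − (-3)·I) = 2, there are exactly 2 Jordan blocks for λ = -3.
Step 2 — from the minimal polynomial, the factor (x + 3)^2 tells us the largest block for λ = -3 has size 2.
Step 3 — with total size 3, 2 blocks, and largest block 2, the block sizes (in nonincreasing order) are [2, 1].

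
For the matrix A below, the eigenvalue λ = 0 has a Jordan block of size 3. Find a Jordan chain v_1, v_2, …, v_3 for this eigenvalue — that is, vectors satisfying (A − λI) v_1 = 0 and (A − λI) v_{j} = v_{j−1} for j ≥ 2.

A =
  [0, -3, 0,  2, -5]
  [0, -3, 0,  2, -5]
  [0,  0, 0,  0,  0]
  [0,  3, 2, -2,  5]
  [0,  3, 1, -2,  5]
A Jordan chain for λ = 0 of length 3:
v_1 = (-1, -1, 0, 1, 1)ᵀ
v_2 = (0, 0, 0, 2, 1)ᵀ
v_3 = (0, 0, 1, 0, 0)ᵀ

Let N = A − (0)·I. We want v_3 with N^3 v_3 = 0 but N^2 v_3 ≠ 0; then v_{j-1} := N · v_j for j = 3, …, 2.

Pick v_3 = (0, 0, 1, 0, 0)ᵀ.
Then v_2 = N · v_3 = (0, 0, 0, 2, 1)ᵀ.
Then v_1 = N · v_2 = (-1, -1, 0, 1, 1)ᵀ.

Sanity check: (A − (0)·I) v_1 = (0, 0, 0, 0, 0)ᵀ = 0. ✓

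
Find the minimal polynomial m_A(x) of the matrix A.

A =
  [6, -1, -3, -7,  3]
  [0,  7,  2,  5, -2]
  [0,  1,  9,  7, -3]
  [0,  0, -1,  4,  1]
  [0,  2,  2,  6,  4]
x^3 - 18*x^2 + 108*x - 216

The characteristic polynomial is χ_A(x) = (x - 6)^5, so the eigenvalues are known. The minimal polynomial is
  m_A(x) = Π_λ (x − λ)^{k_λ}
where k_λ is the size of the *largest* Jordan block for λ (equivalently, the smallest k with (A − λI)^k v = 0 for every generalised eigenvector v of λ).

  λ = 6: largest Jordan block has size 3, contributing (x − 6)^3

So m_A(x) = (x - 6)^3 = x^3 - 18*x^2 + 108*x - 216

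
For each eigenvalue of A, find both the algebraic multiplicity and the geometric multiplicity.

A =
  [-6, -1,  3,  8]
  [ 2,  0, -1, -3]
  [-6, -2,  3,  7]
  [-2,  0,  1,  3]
λ = 0: alg = 4, geom = 2

Step 1 — factor the characteristic polynomial to read off the algebraic multiplicities:
  χ_A(x) = x^4

Step 2 — compute geometric multiplicities via the rank-nullity identity g(λ) = n − rank(A − λI):
  rank(A − (0)·I) = 2, so dim ker(A − (0)·I) = n − 2 = 2

Summary:
  λ = 0: algebraic multiplicity = 4, geometric multiplicity = 2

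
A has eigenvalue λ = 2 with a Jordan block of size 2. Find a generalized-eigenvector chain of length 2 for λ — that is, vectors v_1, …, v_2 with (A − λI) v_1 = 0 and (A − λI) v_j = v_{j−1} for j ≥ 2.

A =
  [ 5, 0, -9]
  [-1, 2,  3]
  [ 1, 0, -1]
A Jordan chain for λ = 2 of length 2:
v_1 = (3, -1, 1)ᵀ
v_2 = (1, 0, 0)ᵀ

Let N = A − (2)·I. We want v_2 with N^2 v_2 = 0 but N^1 v_2 ≠ 0; then v_{j-1} := N · v_j for j = 2, …, 2.

Pick v_2 = (1, 0, 0)ᵀ.
Then v_1 = N · v_2 = (3, -1, 1)ᵀ.

Sanity check: (A − (2)·I) v_1 = (0, 0, 0)ᵀ = 0. ✓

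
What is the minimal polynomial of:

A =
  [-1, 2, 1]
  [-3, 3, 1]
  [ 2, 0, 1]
x^3 - 3*x^2 + 3*x - 1

The characteristic polynomial is χ_A(x) = (x - 1)^3, so the eigenvalues are known. The minimal polynomial is
  m_A(x) = Π_λ (x − λ)^{k_λ}
where k_λ is the size of the *largest* Jordan block for λ (equivalently, the smallest k with (A − λI)^k v = 0 for every generalised eigenvector v of λ).

  λ = 1: largest Jordan block has size 3, contributing (x − 1)^3

So m_A(x) = (x - 1)^3 = x^3 - 3*x^2 + 3*x - 1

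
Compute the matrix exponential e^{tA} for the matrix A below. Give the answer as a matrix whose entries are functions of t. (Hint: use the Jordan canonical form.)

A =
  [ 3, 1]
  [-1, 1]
e^{tA} =
  [t*exp(2*t) + exp(2*t), t*exp(2*t)]
  [-t*exp(2*t), -t*exp(2*t) + exp(2*t)]

Strategy: write A = P · J · P⁻¹ where J is a Jordan canonical form, so e^{tA} = P · e^{tJ} · P⁻¹, and e^{tJ} can be computed block-by-block.

A has Jordan form
J =
  [2, 1]
  [0, 2]
(up to reordering of blocks).

Per-block formulas:
  For a 2×2 Jordan block J_2(2): exp(t · J_2(2)) = e^(2t)·(I + t·N), where N is the 2×2 nilpotent shift.

After assembling e^{tJ} and conjugating by P, we get:

e^{tA} =
  [t*exp(2*t) + exp(2*t), t*exp(2*t)]
  [-t*exp(2*t), -t*exp(2*t) + exp(2*t)]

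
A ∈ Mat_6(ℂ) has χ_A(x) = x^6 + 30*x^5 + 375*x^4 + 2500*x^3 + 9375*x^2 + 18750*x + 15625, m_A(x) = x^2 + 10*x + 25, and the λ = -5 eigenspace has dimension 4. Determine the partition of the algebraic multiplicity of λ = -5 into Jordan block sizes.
Block sizes for λ = -5: [2, 2, 1, 1]

Step 1 — from the characteristic polynomial, algebraic multiplicity of λ = -5 is 6. From dim ker(A − (-5)·I) = 4, there are exactly 4 Jordan blocks for λ = -5.
Step 2 — from the minimal polynomial, the factor (x + 5)^2 tells us the largest block for λ = -5 has size 2.
Step 3 — with total size 6, 4 blocks, and largest block 2, the block sizes (in nonincreasing order) are [2, 2, 1, 1].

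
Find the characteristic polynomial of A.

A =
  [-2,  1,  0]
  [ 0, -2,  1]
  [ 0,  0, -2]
x^3 + 6*x^2 + 12*x + 8

Expanding det(x·I − A) (e.g. by cofactor expansion or by noting that A is similar to its Jordan form J, which has the same characteristic polynomial as A) gives
  χ_A(x) = x^3 + 6*x^2 + 12*x + 8
which factors as (x + 2)^3. The eigenvalues (with algebraic multiplicities) are λ = -2 with multiplicity 3.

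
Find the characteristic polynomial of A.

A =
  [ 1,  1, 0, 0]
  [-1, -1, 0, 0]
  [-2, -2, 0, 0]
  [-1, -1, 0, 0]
x^4

Expanding det(x·I − A) (e.g. by cofactor expansion or by noting that A is similar to its Jordan form J, which has the same characteristic polynomial as A) gives
  χ_A(x) = x^4
which factors as x^4. The eigenvalues (with algebraic multiplicities) are λ = 0 with multiplicity 4.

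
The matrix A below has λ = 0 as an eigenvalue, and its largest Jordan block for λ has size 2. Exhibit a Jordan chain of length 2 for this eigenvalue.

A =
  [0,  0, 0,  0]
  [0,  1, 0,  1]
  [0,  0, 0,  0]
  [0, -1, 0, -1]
A Jordan chain for λ = 0 of length 2:
v_1 = (0, 1, 0, -1)ᵀ
v_2 = (0, 1, 0, 0)ᵀ

Let N = A − (0)·I. We want v_2 with N^2 v_2 = 0 but N^1 v_2 ≠ 0; then v_{j-1} := N · v_j for j = 2, …, 2.

Pick v_2 = (0, 1, 0, 0)ᵀ.
Then v_1 = N · v_2 = (0, 1, 0, -1)ᵀ.

Sanity check: (A − (0)·I) v_1 = (0, 0, 0, 0)ᵀ = 0. ✓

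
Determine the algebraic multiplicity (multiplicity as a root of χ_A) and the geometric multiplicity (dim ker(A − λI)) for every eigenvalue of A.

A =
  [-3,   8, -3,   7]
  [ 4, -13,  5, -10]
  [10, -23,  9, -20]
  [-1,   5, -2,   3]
λ = -2: alg = 2, geom = 1; λ = 0: alg = 2, geom = 1

Step 1 — factor the characteristic polynomial to read off the algebraic multiplicities:
  χ_A(x) = x^2*(x + 2)^2

Step 2 — compute geometric multiplicities via the rank-nullity identity g(λ) = n − rank(A − λI):
  rank(A − (-2)·I) = 3, so dim ker(A − (-2)·I) = n − 3 = 1
  rank(A − (0)·I) = 3, so dim ker(A − (0)·I) = n − 3 = 1

Summary:
  λ = -2: algebraic multiplicity = 2, geometric multiplicity = 1
  λ = 0: algebraic multiplicity = 2, geometric multiplicity = 1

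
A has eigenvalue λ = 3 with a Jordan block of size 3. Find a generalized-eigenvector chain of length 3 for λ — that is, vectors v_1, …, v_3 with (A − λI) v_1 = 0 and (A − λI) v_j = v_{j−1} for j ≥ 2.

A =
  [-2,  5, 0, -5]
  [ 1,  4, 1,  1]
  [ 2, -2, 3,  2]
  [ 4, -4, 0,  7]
A Jordan chain for λ = 3 of length 3:
v_1 = (10, 2, -4, -8)ᵀ
v_2 = (-5, 1, 2, 4)ᵀ
v_3 = (1, 0, 0, 0)ᵀ

Let N = A − (3)·I. We want v_3 with N^3 v_3 = 0 but N^2 v_3 ≠ 0; then v_{j-1} := N · v_j for j = 3, …, 2.

Pick v_3 = (1, 0, 0, 0)ᵀ.
Then v_2 = N · v_3 = (-5, 1, 2, 4)ᵀ.
Then v_1 = N · v_2 = (10, 2, -4, -8)ᵀ.

Sanity check: (A − (3)·I) v_1 = (0, 0, 0, 0)ᵀ = 0. ✓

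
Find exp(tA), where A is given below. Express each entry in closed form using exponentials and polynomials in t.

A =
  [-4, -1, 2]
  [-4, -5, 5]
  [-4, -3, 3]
e^{tA} =
  [-2*t*exp(-2*t) + exp(-2*t), -t^2*exp(-2*t)/2 - t*exp(-2*t), t^2*exp(-2*t)/2 + 2*t*exp(-2*t)]
  [-4*t*exp(-2*t), -t^2*exp(-2*t) - 3*t*exp(-2*t) + exp(-2*t), t^2*exp(-2*t) + 5*t*exp(-2*t)]
  [-4*t*exp(-2*t), -t^2*exp(-2*t) - 3*t*exp(-2*t), t^2*exp(-2*t) + 5*t*exp(-2*t) + exp(-2*t)]

Strategy: write A = P · J · P⁻¹ where J is a Jordan canonical form, so e^{tA} = P · e^{tJ} · P⁻¹, and e^{tJ} can be computed block-by-block.

A has Jordan form
J =
  [-2,  1,  0]
  [ 0, -2,  1]
  [ 0,  0, -2]
(up to reordering of blocks).

Per-block formulas:
  For a 3×3 Jordan block J_3(-2): exp(t · J_3(-2)) = e^(-2t)·(I + t·N + (t^2/2)·N^2), where N is the 3×3 nilpotent shift.

After assembling e^{tJ} and conjugating by P, we get:

e^{tA} =
  [-2*t*exp(-2*t) + exp(-2*t), -t^2*exp(-2*t)/2 - t*exp(-2*t), t^2*exp(-2*t)/2 + 2*t*exp(-2*t)]
  [-4*t*exp(-2*t), -t^2*exp(-2*t) - 3*t*exp(-2*t) + exp(-2*t), t^2*exp(-2*t) + 5*t*exp(-2*t)]
  [-4*t*exp(-2*t), -t^2*exp(-2*t) - 3*t*exp(-2*t), t^2*exp(-2*t) + 5*t*exp(-2*t) + exp(-2*t)]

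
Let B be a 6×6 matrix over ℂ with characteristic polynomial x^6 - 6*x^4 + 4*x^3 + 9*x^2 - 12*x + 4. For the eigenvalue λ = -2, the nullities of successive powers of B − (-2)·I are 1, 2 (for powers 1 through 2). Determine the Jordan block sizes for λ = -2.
Block sizes for λ = -2: [2]

From the dimensions of kernels of powers, the number of Jordan blocks of size at least j is d_j − d_{j−1} where d_j = dim ker(N^j) (with d_0 = 0). Computing the differences gives [1, 1].
The number of blocks of size exactly k is (#blocks of size ≥ k) − (#blocks of size ≥ k + 1), so the partition is: 1 block(s) of size 2.
In nonincreasing order the block sizes are [2].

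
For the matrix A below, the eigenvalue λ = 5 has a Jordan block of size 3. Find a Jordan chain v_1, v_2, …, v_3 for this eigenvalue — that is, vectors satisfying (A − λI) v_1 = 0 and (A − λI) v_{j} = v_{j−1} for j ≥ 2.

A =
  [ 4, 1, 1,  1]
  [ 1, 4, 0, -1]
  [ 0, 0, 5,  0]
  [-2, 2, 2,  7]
A Jordan chain for λ = 5 of length 3:
v_1 = (1, -1, 0, 2)ᵀ
v_2 = (1, 0, 0, 2)ᵀ
v_3 = (0, 0, 1, 0)ᵀ

Let N = A − (5)·I. We want v_3 with N^3 v_3 = 0 but N^2 v_3 ≠ 0; then v_{j-1} := N · v_j for j = 3, …, 2.

Pick v_3 = (0, 0, 1, 0)ᵀ.
Then v_2 = N · v_3 = (1, 0, 0, 2)ᵀ.
Then v_1 = N · v_2 = (1, -1, 0, 2)ᵀ.

Sanity check: (A − (5)·I) v_1 = (0, 0, 0, 0)ᵀ = 0. ✓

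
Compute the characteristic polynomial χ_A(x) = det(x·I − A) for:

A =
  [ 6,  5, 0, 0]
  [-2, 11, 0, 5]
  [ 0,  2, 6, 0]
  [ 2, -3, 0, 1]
x^4 - 24*x^3 + 216*x^2 - 864*x + 1296

Expanding det(x·I − A) (e.g. by cofactor expansion or by noting that A is similar to its Jordan form J, which has the same characteristic polynomial as A) gives
  χ_A(x) = x^4 - 24*x^3 + 216*x^2 - 864*x + 1296
which factors as (x - 6)^4. The eigenvalues (with algebraic multiplicities) are λ = 6 with multiplicity 4.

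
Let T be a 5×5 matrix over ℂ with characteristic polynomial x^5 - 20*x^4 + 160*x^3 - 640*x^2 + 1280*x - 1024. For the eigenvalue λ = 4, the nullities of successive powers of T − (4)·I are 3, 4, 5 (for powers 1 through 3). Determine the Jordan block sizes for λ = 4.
Block sizes for λ = 4: [3, 1, 1]

From the dimensions of kernels of powers, the number of Jordan blocks of size at least j is d_j − d_{j−1} where d_j = dim ker(N^j) (with d_0 = 0). Computing the differences gives [3, 1, 1].
The number of blocks of size exactly k is (#blocks of size ≥ k) − (#blocks of size ≥ k + 1), so the partition is: 2 block(s) of size 1, 1 block(s) of size 3.
In nonincreasing order the block sizes are [3, 1, 1].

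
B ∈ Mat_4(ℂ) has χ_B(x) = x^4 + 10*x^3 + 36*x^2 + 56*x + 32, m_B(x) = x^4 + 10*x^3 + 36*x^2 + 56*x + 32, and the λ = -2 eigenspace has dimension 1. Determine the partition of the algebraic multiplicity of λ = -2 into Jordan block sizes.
Block sizes for λ = -2: [3]

Step 1 — from the characteristic polynomial, algebraic multiplicity of λ = -2 is 3. From dim ker(B − (-2)·I) = 1, there are exactly 1 Jordan blocks for λ = -2.
Step 2 — from the minimal polynomial, the factor (x + 2)^3 tells us the largest block for λ = -2 has size 3.
Step 3 — with total size 3, 1 blocks, and largest block 3, the block sizes (in nonincreasing order) are [3].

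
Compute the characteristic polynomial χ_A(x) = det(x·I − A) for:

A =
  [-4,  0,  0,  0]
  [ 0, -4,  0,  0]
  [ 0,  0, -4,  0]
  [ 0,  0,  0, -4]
x^4 + 16*x^3 + 96*x^2 + 256*x + 256

Expanding det(x·I − A) (e.g. by cofactor expansion or by noting that A is similar to its Jordan form J, which has the same characteristic polynomial as A) gives
  χ_A(x) = x^4 + 16*x^3 + 96*x^2 + 256*x + 256
which factors as (x + 4)^4. The eigenvalues (with algebraic multiplicities) are λ = -4 with multiplicity 4.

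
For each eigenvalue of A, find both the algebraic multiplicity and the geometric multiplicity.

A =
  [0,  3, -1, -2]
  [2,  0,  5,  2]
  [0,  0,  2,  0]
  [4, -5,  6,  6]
λ = 2: alg = 4, geom = 2

Step 1 — factor the characteristic polynomial to read off the algebraic multiplicities:
  χ_A(x) = (x - 2)^4

Step 2 — compute geometric multiplicities via the rank-nullity identity g(λ) = n − rank(A − λI):
  rank(A − (2)·I) = 2, so dim ker(A − (2)·I) = n − 2 = 2

Summary:
  λ = 2: algebraic multiplicity = 4, geometric multiplicity = 2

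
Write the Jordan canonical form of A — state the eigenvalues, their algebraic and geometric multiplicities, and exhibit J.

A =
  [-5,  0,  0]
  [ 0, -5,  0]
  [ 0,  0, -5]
J_1(-5) ⊕ J_1(-5) ⊕ J_1(-5)

The characteristic polynomial is
  det(x·I − A) = x^3 + 15*x^2 + 75*x + 125 = (x + 5)^3

Eigenvalues and multiplicities (the geometric multiplicity of λ is n − rank(A − λI), which equals the number of Jordan blocks for λ):
  λ = -5: algebraic multiplicity = 3, geometric multiplicity = 3

Determining the block sizes for each eigenvalue:
  λ = -5: gm = am = 3, so every block has size 1 → block sizes [1, 1, 1]

Assembling the blocks gives a Jordan form
J =
  [-5,  0,  0]
  [ 0, -5,  0]
  [ 0,  0, -5]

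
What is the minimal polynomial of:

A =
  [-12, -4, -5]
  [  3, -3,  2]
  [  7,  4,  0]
x^3 + 15*x^2 + 75*x + 125

The characteristic polynomial is χ_A(x) = (x + 5)^3, so the eigenvalues are known. The minimal polynomial is
  m_A(x) = Π_λ (x − λ)^{k_λ}
where k_λ is the size of the *largest* Jordan block for λ (equivalently, the smallest k with (A − λI)^k v = 0 for every generalised eigenvector v of λ).

  λ = -5: largest Jordan block has size 3, contributing (x + 5)^3

So m_A(x) = (x + 5)^3 = x^3 + 15*x^2 + 75*x + 125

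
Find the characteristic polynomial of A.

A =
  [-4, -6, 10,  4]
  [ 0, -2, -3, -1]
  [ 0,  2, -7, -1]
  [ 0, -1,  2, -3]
x^4 + 16*x^3 + 96*x^2 + 256*x + 256

Expanding det(x·I − A) (e.g. by cofactor expansion or by noting that A is similar to its Jordan form J, which has the same characteristic polynomial as A) gives
  χ_A(x) = x^4 + 16*x^3 + 96*x^2 + 256*x + 256
which factors as (x + 4)^4. The eigenvalues (with algebraic multiplicities) are λ = -4 with multiplicity 4.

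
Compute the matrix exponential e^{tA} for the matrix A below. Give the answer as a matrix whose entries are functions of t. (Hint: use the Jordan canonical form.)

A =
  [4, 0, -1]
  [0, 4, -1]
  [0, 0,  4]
e^{tA} =
  [exp(4*t), 0, -t*exp(4*t)]
  [0, exp(4*t), -t*exp(4*t)]
  [0, 0, exp(4*t)]

Strategy: write A = P · J · P⁻¹ where J is a Jordan canonical form, so e^{tA} = P · e^{tJ} · P⁻¹, and e^{tJ} can be computed block-by-block.

A has Jordan form
J =
  [4, 1, 0]
  [0, 4, 0]
  [0, 0, 4]
(up to reordering of blocks).

Per-block formulas:
  For a 2×2 Jordan block J_2(4): exp(t · J_2(4)) = e^(4t)·(I + t·N), where N is the 2×2 nilpotent shift.
  For a 1×1 block at λ = 4: exp(t · [4]) = [e^(4t)].

After assembling e^{tJ} and conjugating by P, we get:

e^{tA} =
  [exp(4*t), 0, -t*exp(4*t)]
  [0, exp(4*t), -t*exp(4*t)]
  [0, 0, exp(4*t)]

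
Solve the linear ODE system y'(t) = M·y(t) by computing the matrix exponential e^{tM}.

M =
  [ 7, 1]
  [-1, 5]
e^{tM} =
  [t*exp(6*t) + exp(6*t), t*exp(6*t)]
  [-t*exp(6*t), -t*exp(6*t) + exp(6*t)]

Strategy: write M = P · J · P⁻¹ where J is a Jordan canonical form, so e^{tM} = P · e^{tJ} · P⁻¹, and e^{tJ} can be computed block-by-block.

M has Jordan form
J =
  [6, 1]
  [0, 6]
(up to reordering of blocks).

Per-block formulas:
  For a 2×2 Jordan block J_2(6): exp(t · J_2(6)) = e^(6t)·(I + t·N), where N is the 2×2 nilpotent shift.

After assembling e^{tJ} and conjugating by P, we get:

e^{tM} =
  [t*exp(6*t) + exp(6*t), t*exp(6*t)]
  [-t*exp(6*t), -t*exp(6*t) + exp(6*t)]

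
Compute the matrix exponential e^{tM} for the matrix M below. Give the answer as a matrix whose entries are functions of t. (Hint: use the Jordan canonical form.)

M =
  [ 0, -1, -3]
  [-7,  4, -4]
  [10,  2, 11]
e^{tM} =
  [t^2*exp(5*t) - 5*t*exp(5*t) + exp(5*t), -t*exp(5*t), t^2*exp(5*t)/2 - 3*t*exp(5*t)]
  [t^2*exp(5*t) - 7*t*exp(5*t), -t*exp(5*t) + exp(5*t), t^2*exp(5*t)/2 - 4*t*exp(5*t)]
  [-2*t^2*exp(5*t) + 10*t*exp(5*t), 2*t*exp(5*t), -t^2*exp(5*t) + 6*t*exp(5*t) + exp(5*t)]

Strategy: write M = P · J · P⁻¹ where J is a Jordan canonical form, so e^{tM} = P · e^{tJ} · P⁻¹, and e^{tJ} can be computed block-by-block.

M has Jordan form
J =
  [5, 1, 0]
  [0, 5, 1]
  [0, 0, 5]
(up to reordering of blocks).

Per-block formulas:
  For a 3×3 Jordan block J_3(5): exp(t · J_3(5)) = e^(5t)·(I + t·N + (t^2/2)·N^2), where N is the 3×3 nilpotent shift.

After assembling e^{tJ} and conjugating by P, we get:

e^{tM} =
  [t^2*exp(5*t) - 5*t*exp(5*t) + exp(5*t), -t*exp(5*t), t^2*exp(5*t)/2 - 3*t*exp(5*t)]
  [t^2*exp(5*t) - 7*t*exp(5*t), -t*exp(5*t) + exp(5*t), t^2*exp(5*t)/2 - 4*t*exp(5*t)]
  [-2*t^2*exp(5*t) + 10*t*exp(5*t), 2*t*exp(5*t), -t^2*exp(5*t) + 6*t*exp(5*t) + exp(5*t)]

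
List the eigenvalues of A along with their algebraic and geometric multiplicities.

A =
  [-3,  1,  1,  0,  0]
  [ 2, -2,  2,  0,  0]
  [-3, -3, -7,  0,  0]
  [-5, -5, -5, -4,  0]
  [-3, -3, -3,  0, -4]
λ = -4: alg = 5, geom = 4

Step 1 — factor the characteristic polynomial to read off the algebraic multiplicities:
  χ_A(x) = (x + 4)^5

Step 2 — compute geometric multiplicities via the rank-nullity identity g(λ) = n − rank(A − λI):
  rank(A − (-4)·I) = 1, so dim ker(A − (-4)·I) = n − 1 = 4

Summary:
  λ = -4: algebraic multiplicity = 5, geometric multiplicity = 4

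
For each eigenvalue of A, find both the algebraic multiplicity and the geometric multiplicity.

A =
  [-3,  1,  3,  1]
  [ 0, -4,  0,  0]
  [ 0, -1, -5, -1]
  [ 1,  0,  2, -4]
λ = -4: alg = 4, geom = 2

Step 1 — factor the characteristic polynomial to read off the algebraic multiplicities:
  χ_A(x) = (x + 4)^4

Step 2 — compute geometric multiplicities via the rank-nullity identity g(λ) = n − rank(A − λI):
  rank(A − (-4)·I) = 2, so dim ker(A − (-4)·I) = n − 2 = 2

Summary:
  λ = -4: algebraic multiplicity = 4, geometric multiplicity = 2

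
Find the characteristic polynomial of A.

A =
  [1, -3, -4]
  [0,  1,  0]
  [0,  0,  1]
x^3 - 3*x^2 + 3*x - 1

Expanding det(x·I − A) (e.g. by cofactor expansion or by noting that A is similar to its Jordan form J, which has the same characteristic polynomial as A) gives
  χ_A(x) = x^3 - 3*x^2 + 3*x - 1
which factors as (x - 1)^3. The eigenvalues (with algebraic multiplicities) are λ = 1 with multiplicity 3.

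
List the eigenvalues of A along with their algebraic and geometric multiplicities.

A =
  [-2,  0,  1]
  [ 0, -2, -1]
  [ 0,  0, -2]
λ = -2: alg = 3, geom = 2

Step 1 — factor the characteristic polynomial to read off the algebraic multiplicities:
  χ_A(x) = (x + 2)^3

Step 2 — compute geometric multiplicities via the rank-nullity identity g(λ) = n − rank(A − λI):
  rank(A − (-2)·I) = 1, so dim ker(A − (-2)·I) = n − 1 = 2

Summary:
  λ = -2: algebraic multiplicity = 3, geometric multiplicity = 2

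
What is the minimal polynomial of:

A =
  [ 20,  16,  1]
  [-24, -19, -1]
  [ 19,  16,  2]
x^3 - 3*x^2 + 3*x - 1

The characteristic polynomial is χ_A(x) = (x - 1)^3, so the eigenvalues are known. The minimal polynomial is
  m_A(x) = Π_λ (x − λ)^{k_λ}
where k_λ is the size of the *largest* Jordan block for λ (equivalently, the smallest k with (A − λI)^k v = 0 for every generalised eigenvector v of λ).

  λ = 1: largest Jordan block has size 3, contributing (x − 1)^3

So m_A(x) = (x - 1)^3 = x^3 - 3*x^2 + 3*x - 1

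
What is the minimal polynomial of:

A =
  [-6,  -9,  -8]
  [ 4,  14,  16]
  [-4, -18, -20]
x^2 + 8*x + 16

The characteristic polynomial is χ_A(x) = (x + 4)^3, so the eigenvalues are known. The minimal polynomial is
  m_A(x) = Π_λ (x − λ)^{k_λ}
where k_λ is the size of the *largest* Jordan block for λ (equivalently, the smallest k with (A − λI)^k v = 0 for every generalised eigenvector v of λ).

  λ = -4: largest Jordan block has size 2, contributing (x + 4)^2

So m_A(x) = (x + 4)^2 = x^2 + 8*x + 16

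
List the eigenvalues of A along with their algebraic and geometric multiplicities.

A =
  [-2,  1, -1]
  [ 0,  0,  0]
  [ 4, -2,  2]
λ = 0: alg = 3, geom = 2

Step 1 — factor the characteristic polynomial to read off the algebraic multiplicities:
  χ_A(x) = x^3

Step 2 — compute geometric multiplicities via the rank-nullity identity g(λ) = n − rank(A − λI):
  rank(A − (0)·I) = 1, so dim ker(A − (0)·I) = n − 1 = 2

Summary:
  λ = 0: algebraic multiplicity = 3, geometric multiplicity = 2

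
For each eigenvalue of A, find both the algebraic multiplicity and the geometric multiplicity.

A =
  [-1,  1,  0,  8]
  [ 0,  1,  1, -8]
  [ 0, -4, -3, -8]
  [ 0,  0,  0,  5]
λ = -1: alg = 3, geom = 1; λ = 5: alg = 1, geom = 1

Step 1 — factor the characteristic polynomial to read off the algebraic multiplicities:
  χ_A(x) = (x - 5)*(x + 1)^3

Step 2 — compute geometric multiplicities via the rank-nullity identity g(λ) = n − rank(A − λI):
  rank(A − (-1)·I) = 3, so dim ker(A − (-1)·I) = n − 3 = 1
  rank(A − (5)·I) = 3, so dim ker(A − (5)·I) = n − 3 = 1

Summary:
  λ = -1: algebraic multiplicity = 3, geometric multiplicity = 1
  λ = 5: algebraic multiplicity = 1, geometric multiplicity = 1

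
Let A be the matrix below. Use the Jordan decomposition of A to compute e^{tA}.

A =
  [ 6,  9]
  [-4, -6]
e^{tA} =
  [6*t + 1, 9*t]
  [-4*t, 1 - 6*t]

Strategy: write A = P · J · P⁻¹ where J is a Jordan canonical form, so e^{tA} = P · e^{tJ} · P⁻¹, and e^{tJ} can be computed block-by-block.

A has Jordan form
J =
  [0, 1]
  [0, 0]
(up to reordering of blocks).

Per-block formulas:
  For a 2×2 Jordan block J_2(0): exp(t · J_2(0)) = e^(0t)·(I + t·N), where N is the 2×2 nilpotent shift.

After assembling e^{tJ} and conjugating by P, we get:

e^{tA} =
  [6*t + 1, 9*t]
  [-4*t, 1 - 6*t]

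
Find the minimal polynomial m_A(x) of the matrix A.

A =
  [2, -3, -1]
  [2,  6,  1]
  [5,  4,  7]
x^3 - 15*x^2 + 75*x - 125

The characteristic polynomial is χ_A(x) = (x - 5)^3, so the eigenvalues are known. The minimal polynomial is
  m_A(x) = Π_λ (x − λ)^{k_λ}
where k_λ is the size of the *largest* Jordan block for λ (equivalently, the smallest k with (A − λI)^k v = 0 for every generalised eigenvector v of λ).

  λ = 5: largest Jordan block has size 3, contributing (x − 5)^3

So m_A(x) = (x - 5)^3 = x^3 - 15*x^2 + 75*x - 125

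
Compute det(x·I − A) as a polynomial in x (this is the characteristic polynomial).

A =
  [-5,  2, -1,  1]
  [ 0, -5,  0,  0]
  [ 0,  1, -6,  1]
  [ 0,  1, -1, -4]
x^4 + 20*x^3 + 150*x^2 + 500*x + 625

Expanding det(x·I − A) (e.g. by cofactor expansion or by noting that A is similar to its Jordan form J, which has the same characteristic polynomial as A) gives
  χ_A(x) = x^4 + 20*x^3 + 150*x^2 + 500*x + 625
which factors as (x + 5)^4. The eigenvalues (with algebraic multiplicities) are λ = -5 with multiplicity 4.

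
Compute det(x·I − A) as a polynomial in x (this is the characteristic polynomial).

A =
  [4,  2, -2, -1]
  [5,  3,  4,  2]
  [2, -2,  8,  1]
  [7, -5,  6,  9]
x^4 - 24*x^3 + 216*x^2 - 864*x + 1296

Expanding det(x·I − A) (e.g. by cofactor expansion or by noting that A is similar to its Jordan form J, which has the same characteristic polynomial as A) gives
  χ_A(x) = x^4 - 24*x^3 + 216*x^2 - 864*x + 1296
which factors as (x - 6)^4. The eigenvalues (with algebraic multiplicities) are λ = 6 with multiplicity 4.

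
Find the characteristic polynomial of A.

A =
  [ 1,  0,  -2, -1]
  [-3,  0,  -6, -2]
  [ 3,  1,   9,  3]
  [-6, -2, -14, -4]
x^4 - 6*x^3 + 13*x^2 - 12*x + 4

Expanding det(x·I − A) (e.g. by cofactor expansion or by noting that A is similar to its Jordan form J, which has the same characteristic polynomial as A) gives
  χ_A(x) = x^4 - 6*x^3 + 13*x^2 - 12*x + 4
which factors as (x - 2)^2*(x - 1)^2. The eigenvalues (with algebraic multiplicities) are λ = 1 with multiplicity 2, λ = 2 with multiplicity 2.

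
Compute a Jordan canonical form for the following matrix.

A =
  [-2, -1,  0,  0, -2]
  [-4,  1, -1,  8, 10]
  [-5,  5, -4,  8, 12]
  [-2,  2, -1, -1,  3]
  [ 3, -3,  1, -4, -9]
J_3(-3) ⊕ J_2(-3)

The characteristic polynomial is
  det(x·I − A) = x^5 + 15*x^4 + 90*x^3 + 270*x^2 + 405*x + 243 = (x + 3)^5

Eigenvalues and multiplicities (the geometric multiplicity of λ is n − rank(A − λI), which equals the number of Jordan blocks for λ):
  λ = -3: algebraic multiplicity = 5, geometric multiplicity = 2

Determining the block sizes for each eigenvalue:
  λ = -3: with am = 5 and gm = 2, the partition is not yet determined (e.g. several partitions of 5 into 2 parts exist). Let N = A − (-3)·I. Computing rank(N^1) = 3, rank(N^2) = 1, rank(N^3) = 0; the number of blocks of size ≥ j is rank(N^{j−1}) − rank(N^j), giving [2, 2, 1]. So we have 1 block(s) of size 3, 1 block(s) of size 2 → block sizes [3, 2]

Assembling the blocks gives a Jordan form
J =
  [-3,  1,  0,  0,  0]
  [ 0, -3,  1,  0,  0]
  [ 0,  0, -3,  0,  0]
  [ 0,  0,  0, -3,  1]
  [ 0,  0,  0,  0, -3]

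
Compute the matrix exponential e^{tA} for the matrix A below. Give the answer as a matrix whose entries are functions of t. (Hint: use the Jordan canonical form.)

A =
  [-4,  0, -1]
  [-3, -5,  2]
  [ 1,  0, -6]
e^{tA} =
  [t*exp(-5*t) + exp(-5*t), 0, -t*exp(-5*t)]
  [-t^2*exp(-5*t)/2 - 3*t*exp(-5*t), exp(-5*t), t^2*exp(-5*t)/2 + 2*t*exp(-5*t)]
  [t*exp(-5*t), 0, -t*exp(-5*t) + exp(-5*t)]

Strategy: write A = P · J · P⁻¹ where J is a Jordan canonical form, so e^{tA} = P · e^{tJ} · P⁻¹, and e^{tJ} can be computed block-by-block.

A has Jordan form
J =
  [-5,  1,  0]
  [ 0, -5,  1]
  [ 0,  0, -5]
(up to reordering of blocks).

Per-block formulas:
  For a 3×3 Jordan block J_3(-5): exp(t · J_3(-5)) = e^(-5t)·(I + t·N + (t^2/2)·N^2), where N is the 3×3 nilpotent shift.

After assembling e^{tJ} and conjugating by P, we get:

e^{tA} =
  [t*exp(-5*t) + exp(-5*t), 0, -t*exp(-5*t)]
  [-t^2*exp(-5*t)/2 - 3*t*exp(-5*t), exp(-5*t), t^2*exp(-5*t)/2 + 2*t*exp(-5*t)]
  [t*exp(-5*t), 0, -t*exp(-5*t) + exp(-5*t)]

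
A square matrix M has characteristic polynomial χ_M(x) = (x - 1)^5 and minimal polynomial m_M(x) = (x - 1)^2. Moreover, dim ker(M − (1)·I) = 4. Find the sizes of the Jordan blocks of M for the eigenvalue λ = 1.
Block sizes for λ = 1: [2, 1, 1, 1]

Step 1 — from the characteristic polynomial, algebraic multiplicity of λ = 1 is 5. From dim ker(M − (1)·I) = 4, there are exactly 4 Jordan blocks for λ = 1.
Step 2 — from the minimal polynomial, the factor (x − 1)^2 tells us the largest block for λ = 1 has size 2.
Step 3 — with total size 5, 4 blocks, and largest block 2, the block sizes (in nonincreasing order) are [2, 1, 1, 1].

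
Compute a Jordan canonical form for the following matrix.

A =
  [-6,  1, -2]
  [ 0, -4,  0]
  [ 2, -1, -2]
J_2(-4) ⊕ J_1(-4)

The characteristic polynomial is
  det(x·I − A) = x^3 + 12*x^2 + 48*x + 64 = (x + 4)^3

Eigenvalues and multiplicities (the geometric multiplicity of λ is n − rank(A − λI), which equals the number of Jordan blocks for λ):
  λ = -4: algebraic multiplicity = 3, geometric multiplicity = 2

Determining the block sizes for each eigenvalue:
  λ = -4: 2 blocks summing to 3 forces exactly one block of size 2 and the rest size 1 → block sizes [2, 1]

Assembling the blocks gives a Jordan form
J =
  [-4,  1,  0]
  [ 0, -4,  0]
  [ 0,  0, -4]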